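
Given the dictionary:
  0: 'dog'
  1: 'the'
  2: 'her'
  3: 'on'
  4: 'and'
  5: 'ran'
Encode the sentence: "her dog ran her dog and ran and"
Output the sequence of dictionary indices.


Look up each word in the dictionary:
  'her' -> 2
  'dog' -> 0
  'ran' -> 5
  'her' -> 2
  'dog' -> 0
  'and' -> 4
  'ran' -> 5
  'and' -> 4

Encoded: [2, 0, 5, 2, 0, 4, 5, 4]


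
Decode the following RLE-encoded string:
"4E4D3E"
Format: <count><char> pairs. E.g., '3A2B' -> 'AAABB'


Expanding each <count><char> pair:
  4E -> 'EEEE'
  4D -> 'DDDD'
  3E -> 'EEE'

Decoded = EEEEDDDDEEE


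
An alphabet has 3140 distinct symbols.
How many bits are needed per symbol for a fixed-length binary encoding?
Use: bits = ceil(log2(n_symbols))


log2(3140) = 11.6165
Bracket: 2^11 = 2048 < 3140 <= 2^12 = 4096
So ceil(log2(3140)) = 12

bits = ceil(log2(3140)) = ceil(11.6165) = 12 bits


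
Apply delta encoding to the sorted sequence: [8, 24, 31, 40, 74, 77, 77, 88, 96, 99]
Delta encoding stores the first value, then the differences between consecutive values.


First value: 8
Deltas:
  24 - 8 = 16
  31 - 24 = 7
  40 - 31 = 9
  74 - 40 = 34
  77 - 74 = 3
  77 - 77 = 0
  88 - 77 = 11
  96 - 88 = 8
  99 - 96 = 3


Delta encoded: [8, 16, 7, 9, 34, 3, 0, 11, 8, 3]


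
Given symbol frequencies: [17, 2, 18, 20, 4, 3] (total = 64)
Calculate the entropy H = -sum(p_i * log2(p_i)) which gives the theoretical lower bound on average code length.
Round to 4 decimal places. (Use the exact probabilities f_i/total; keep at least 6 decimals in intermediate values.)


Per-symbol terms -p_i * log2(p_i) with p_i = f_i/64:
  p = 17/64 = 0.265625: log2(p) = -1.912537, -p*log2(p) = 0.508018
  p = 2/64 = 0.031250: log2(p) = -5.000000, -p*log2(p) = 0.156250
  p = 18/64 = 0.281250: log2(p) = -1.830075, -p*log2(p) = 0.514709
  p = 20/64 = 0.312500: log2(p) = -1.678072, -p*log2(p) = 0.524397
  p = 4/64 = 0.062500: log2(p) = -4.000000, -p*log2(p) = 0.250000
  p = 3/64 = 0.046875: log2(p) = -4.415037, -p*log2(p) = 0.206955
H = 0.508018 + 0.156250 + 0.514709 + 0.524397 + 0.250000 + 0.206955 = 2.160329

H = 2.1603 bits/symbol


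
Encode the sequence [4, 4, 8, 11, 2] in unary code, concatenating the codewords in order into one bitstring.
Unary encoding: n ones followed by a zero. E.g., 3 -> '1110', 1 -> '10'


Encode each number as n ones followed by a terminating 0:
  4 -> 11110 (5 bits)
  4 -> 11110 (5 bits)
  8 -> 111111110 (9 bits)
  11 -> 111111111110 (12 bits)
  2 -> 110 (3 bits)
Total length = 5 + 5 + 9 + 12 + 3 = 34 bits.

Unary([4, 4, 8, 11, 2]) = 1111011110111111110111111111110110 (34 bits)


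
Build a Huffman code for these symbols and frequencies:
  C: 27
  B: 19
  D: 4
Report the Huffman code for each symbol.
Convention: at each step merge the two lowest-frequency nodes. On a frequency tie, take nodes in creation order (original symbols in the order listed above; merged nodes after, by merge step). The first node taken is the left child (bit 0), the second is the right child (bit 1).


Huffman tree construction:
Step 1: Merge D(4) + B(19) = 23
Step 2: Merge (D+B)(23) + C(27) = 50
Read each symbol's code off the tree from the root (left child = 0, right child = 1).

Codes:
  C: 1 (length 1)
  B: 01 (length 2)
  D: 00 (length 2)
Average code length: 73/50 = 1.4600 bits/symbol


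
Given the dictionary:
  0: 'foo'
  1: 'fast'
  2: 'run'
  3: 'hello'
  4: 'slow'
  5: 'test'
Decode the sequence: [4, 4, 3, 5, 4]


Look up each index in the dictionary:
  4 -> 'slow'
  4 -> 'slow'
  3 -> 'hello'
  5 -> 'test'
  4 -> 'slow'

Decoded: "slow slow hello test slow"


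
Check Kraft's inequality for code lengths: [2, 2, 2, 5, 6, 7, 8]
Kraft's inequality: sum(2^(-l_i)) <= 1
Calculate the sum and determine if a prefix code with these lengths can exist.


Sum = 2^(-2) + 2^(-2) + 2^(-2) + 2^(-5) + 2^(-6) + 2^(-7) + 2^(-8)
    = 0.25 + 0.25 + 0.25 + 0.03125 + 0.015625 + 0.0078125 + 0.00390625
    = 207/256 = 0.80859375
Since 0.80859375 <= 1, Kraft's inequality IS satisfied.
A prefix code with these lengths CAN exist.

Kraft sum = 0.80859375. Satisfied.


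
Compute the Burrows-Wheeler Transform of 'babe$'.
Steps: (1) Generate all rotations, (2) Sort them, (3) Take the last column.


Rotations (sorted):
  0: $babe -> last char: e
  1: abe$b -> last char: b
  2: babe$ -> last char: $
  3: be$ba -> last char: a
  4: e$bab -> last char: b


BWT = eb$ab


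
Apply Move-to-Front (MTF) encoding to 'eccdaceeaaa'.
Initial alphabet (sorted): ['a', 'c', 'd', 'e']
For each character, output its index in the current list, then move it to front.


MTF encoding:
'e': index 3 in ['a', 'c', 'd', 'e'] -> ['e', 'a', 'c', 'd']
'c': index 2 in ['e', 'a', 'c', 'd'] -> ['c', 'e', 'a', 'd']
'c': index 0 in ['c', 'e', 'a', 'd'] -> ['c', 'e', 'a', 'd']
'd': index 3 in ['c', 'e', 'a', 'd'] -> ['d', 'c', 'e', 'a']
'a': index 3 in ['d', 'c', 'e', 'a'] -> ['a', 'd', 'c', 'e']
'c': index 2 in ['a', 'd', 'c', 'e'] -> ['c', 'a', 'd', 'e']
'e': index 3 in ['c', 'a', 'd', 'e'] -> ['e', 'c', 'a', 'd']
'e': index 0 in ['e', 'c', 'a', 'd'] -> ['e', 'c', 'a', 'd']
'a': index 2 in ['e', 'c', 'a', 'd'] -> ['a', 'e', 'c', 'd']
'a': index 0 in ['a', 'e', 'c', 'd'] -> ['a', 'e', 'c', 'd']
'a': index 0 in ['a', 'e', 'c', 'd'] -> ['a', 'e', 'c', 'd']


Output: [3, 2, 0, 3, 3, 2, 3, 0, 2, 0, 0]


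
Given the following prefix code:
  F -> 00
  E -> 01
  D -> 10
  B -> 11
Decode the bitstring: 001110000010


Decoding step by step:
Bits 00 -> F
Bits 11 -> B
Bits 10 -> D
Bits 00 -> F
Bits 00 -> F
Bits 10 -> D


Decoded message: FBDFFD


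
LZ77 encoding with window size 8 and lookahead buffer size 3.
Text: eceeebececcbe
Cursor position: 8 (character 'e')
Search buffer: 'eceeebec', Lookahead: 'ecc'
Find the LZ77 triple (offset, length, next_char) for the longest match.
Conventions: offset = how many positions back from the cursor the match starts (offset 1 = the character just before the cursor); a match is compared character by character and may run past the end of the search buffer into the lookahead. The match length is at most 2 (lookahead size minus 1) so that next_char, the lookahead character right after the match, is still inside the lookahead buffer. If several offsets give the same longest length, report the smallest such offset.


Try each offset into the search buffer:
  offset=1 (pos 7, char 'c'): match length 0
  offset=2 (pos 6, char 'e'): match length 2
  offset=3 (pos 5, char 'b'): match length 0
  offset=4 (pos 4, char 'e'): match length 1
  offset=5 (pos 3, char 'e'): match length 1
  offset=6 (pos 2, char 'e'): match length 1
  offset=7 (pos 1, char 'c'): match length 0
  offset=8 (pos 0, char 'e'): match length 2
Longest match has length 2, found at offsets 2, 8; take the smallest, offset 2.
next_char = character at position 8 + 2 = 10 -> 'c'

Best match: offset=2, length=2 (matching 'ec' starting at position 6)
LZ77 triple: (2, 2, 'c')


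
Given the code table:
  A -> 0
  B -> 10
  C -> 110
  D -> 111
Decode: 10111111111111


Decoding:
10 -> B
111 -> D
111 -> D
111 -> D
111 -> D


Result: BDDDD


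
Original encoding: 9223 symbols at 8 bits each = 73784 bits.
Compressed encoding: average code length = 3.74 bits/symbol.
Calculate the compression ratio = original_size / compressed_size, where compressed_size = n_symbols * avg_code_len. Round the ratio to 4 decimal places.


original_size = n_symbols * orig_bits = 9223 * 8 = 73784 bits
compressed_size = n_symbols * avg_code_len = 9223 * 3.74 = 34494.02 bits
ratio = original_size / compressed_size = 73784 / 34494.02 = 2.139

Compression ratio = 2.139


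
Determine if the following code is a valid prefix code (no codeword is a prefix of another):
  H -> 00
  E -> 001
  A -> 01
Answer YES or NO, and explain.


Checking each pair (does one codeword prefix another?):
  H='00' vs E='001': prefix -- VIOLATION

NO -- this is NOT a valid prefix code. H (00) is a prefix of E (001).


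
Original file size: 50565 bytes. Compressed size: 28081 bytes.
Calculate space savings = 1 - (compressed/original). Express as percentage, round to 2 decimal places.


ratio = compressed/original = 28081/50565 = 0.555345
savings = 1 - ratio = 1 - 0.555345 = 0.444655
as a percentage: 0.444655 * 100 = 44.47%

Space savings = 1 - 28081/50565 = 44.47%


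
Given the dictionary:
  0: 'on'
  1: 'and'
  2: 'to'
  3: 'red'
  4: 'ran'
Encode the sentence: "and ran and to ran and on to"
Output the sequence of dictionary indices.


Look up each word in the dictionary:
  'and' -> 1
  'ran' -> 4
  'and' -> 1
  'to' -> 2
  'ran' -> 4
  'and' -> 1
  'on' -> 0
  'to' -> 2

Encoded: [1, 4, 1, 2, 4, 1, 0, 2]


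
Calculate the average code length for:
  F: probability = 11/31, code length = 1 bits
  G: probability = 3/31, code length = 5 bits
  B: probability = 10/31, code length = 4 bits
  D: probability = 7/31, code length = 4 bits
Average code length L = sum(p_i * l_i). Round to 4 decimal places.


Weighted contributions p_i * l_i:
  F: (11/31) * 1 = 11/31
  G: (3/31) * 5 = 15/31
  B: (10/31) * 4 = 40/31
  D: (7/31) * 4 = 28/31
Sum = (11 + 15 + 40 + 28)/31 = 94/31

L = 94/31 = 3.0323 bits/symbol


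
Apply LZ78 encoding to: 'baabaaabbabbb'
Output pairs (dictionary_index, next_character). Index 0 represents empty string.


LZ78 encoding steps:
Dictionary: {0: ''}
Step 1: w='' (idx 0), next='b' -> output (0, 'b'), add 'b' as idx 1
Step 2: w='' (idx 0), next='a' -> output (0, 'a'), add 'a' as idx 2
Step 3: w='a' (idx 2), next='b' -> output (2, 'b'), add 'ab' as idx 3
Step 4: w='a' (idx 2), next='a' -> output (2, 'a'), add 'aa' as idx 4
Step 5: w='ab' (idx 3), next='b' -> output (3, 'b'), add 'abb' as idx 5
Step 6: w='abb' (idx 5), next='b' -> output (5, 'b'), add 'abbb' as idx 6


Encoded: [(0, 'b'), (0, 'a'), (2, 'b'), (2, 'a'), (3, 'b'), (5, 'b')]


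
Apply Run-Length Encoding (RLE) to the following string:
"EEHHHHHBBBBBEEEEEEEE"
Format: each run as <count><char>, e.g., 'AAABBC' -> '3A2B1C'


Scanning runs left to right:
  i=0: run of 'E' x 2 -> '2E'
  i=2: run of 'H' x 5 -> '5H'
  i=7: run of 'B' x 5 -> '5B'
  i=12: run of 'E' x 8 -> '8E'

RLE = 2E5H5B8E


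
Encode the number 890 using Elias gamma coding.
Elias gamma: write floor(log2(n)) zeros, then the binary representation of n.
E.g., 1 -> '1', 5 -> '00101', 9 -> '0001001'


num_bits = floor(log2(890)) + 1 = 10
leading_zeros = num_bits - 1 = 9
binary(890) = 1101111010

Elias gamma(890) = '000000000' + '1101111010' = 0000000001101111010 (19 bits)


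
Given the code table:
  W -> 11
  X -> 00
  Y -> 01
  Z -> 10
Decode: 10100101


Decoding:
10 -> Z
10 -> Z
01 -> Y
01 -> Y


Result: ZZYY


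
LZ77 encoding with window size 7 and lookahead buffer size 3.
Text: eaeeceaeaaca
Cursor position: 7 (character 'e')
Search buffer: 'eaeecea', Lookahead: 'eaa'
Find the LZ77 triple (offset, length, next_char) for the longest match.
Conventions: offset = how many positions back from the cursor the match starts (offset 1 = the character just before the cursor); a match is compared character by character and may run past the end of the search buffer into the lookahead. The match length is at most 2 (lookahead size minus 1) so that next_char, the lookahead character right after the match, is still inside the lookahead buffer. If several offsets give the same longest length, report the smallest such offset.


Try each offset into the search buffer:
  offset=1 (pos 6, char 'a'): match length 0
  offset=2 (pos 5, char 'e'): match length 2
  offset=3 (pos 4, char 'c'): match length 0
  offset=4 (pos 3, char 'e'): match length 1
  offset=5 (pos 2, char 'e'): match length 1
  offset=6 (pos 1, char 'a'): match length 0
  offset=7 (pos 0, char 'e'): match length 2
Longest match has length 2, found at offsets 2, 7; take the smallest, offset 2.
next_char = character at position 7 + 2 = 9 -> 'a'

Best match: offset=2, length=2 (matching 'ea' starting at position 5)
LZ77 triple: (2, 2, 'a')


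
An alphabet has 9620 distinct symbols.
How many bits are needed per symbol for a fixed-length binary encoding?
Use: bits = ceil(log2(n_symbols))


log2(9620) = 13.2318
Bracket: 2^13 = 8192 < 9620 <= 2^14 = 16384
So ceil(log2(9620)) = 14

bits = ceil(log2(9620)) = ceil(13.2318) = 14 bits


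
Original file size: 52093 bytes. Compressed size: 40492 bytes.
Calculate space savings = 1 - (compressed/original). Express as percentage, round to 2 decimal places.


ratio = compressed/original = 40492/52093 = 0.777302
savings = 1 - ratio = 1 - 0.777302 = 0.222698
as a percentage: 0.222698 * 100 = 22.27%

Space savings = 1 - 40492/52093 = 22.27%


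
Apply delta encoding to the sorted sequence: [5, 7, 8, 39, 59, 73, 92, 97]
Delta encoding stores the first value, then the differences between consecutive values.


First value: 5
Deltas:
  7 - 5 = 2
  8 - 7 = 1
  39 - 8 = 31
  59 - 39 = 20
  73 - 59 = 14
  92 - 73 = 19
  97 - 92 = 5


Delta encoded: [5, 2, 1, 31, 20, 14, 19, 5]


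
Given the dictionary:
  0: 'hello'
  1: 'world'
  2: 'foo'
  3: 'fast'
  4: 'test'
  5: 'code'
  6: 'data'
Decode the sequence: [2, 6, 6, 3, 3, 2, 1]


Look up each index in the dictionary:
  2 -> 'foo'
  6 -> 'data'
  6 -> 'data'
  3 -> 'fast'
  3 -> 'fast'
  2 -> 'foo'
  1 -> 'world'

Decoded: "foo data data fast fast foo world"


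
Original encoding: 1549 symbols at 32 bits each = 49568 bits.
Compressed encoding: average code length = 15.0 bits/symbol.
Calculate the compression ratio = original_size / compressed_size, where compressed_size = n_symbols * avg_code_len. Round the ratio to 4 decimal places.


original_size = n_symbols * orig_bits = 1549 * 32 = 49568 bits
compressed_size = n_symbols * avg_code_len = 1549 * 15.0 = 23235.0 bits
ratio = original_size / compressed_size = 49568 / 23235.0 = 2.1333

Compression ratio = 2.1333


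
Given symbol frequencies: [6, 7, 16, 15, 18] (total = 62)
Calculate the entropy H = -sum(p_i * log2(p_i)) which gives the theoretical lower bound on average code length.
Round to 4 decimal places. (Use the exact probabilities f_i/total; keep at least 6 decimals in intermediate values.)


Per-symbol terms -p_i * log2(p_i) with p_i = f_i/62:
  p = 6/62 = 0.096774: log2(p) = -3.369234, -p*log2(p) = 0.326055
  p = 7/62 = 0.112903: log2(p) = -3.146841, -p*log2(p) = 0.355289
  p = 16/62 = 0.258065: log2(p) = -1.954196, -p*log2(p) = 0.504309
  p = 15/62 = 0.241935: log2(p) = -2.047306, -p*log2(p) = 0.495316
  p = 18/62 = 0.290323: log2(p) = -1.784271, -p*log2(p) = 0.518014
H = 0.326055 + 0.355289 + 0.504309 + 0.495316 + 0.518014 = 2.198983

H = 2.199 bits/symbol


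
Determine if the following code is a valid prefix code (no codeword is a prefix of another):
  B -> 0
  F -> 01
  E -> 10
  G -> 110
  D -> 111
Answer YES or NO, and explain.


Checking each pair (does one codeword prefix another?):
  B='0' vs F='01': prefix -- VIOLATION

NO -- this is NOT a valid prefix code. B (0) is a prefix of F (01).


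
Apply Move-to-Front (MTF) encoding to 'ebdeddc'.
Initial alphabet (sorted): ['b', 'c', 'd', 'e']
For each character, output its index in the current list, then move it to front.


MTF encoding:
'e': index 3 in ['b', 'c', 'd', 'e'] -> ['e', 'b', 'c', 'd']
'b': index 1 in ['e', 'b', 'c', 'd'] -> ['b', 'e', 'c', 'd']
'd': index 3 in ['b', 'e', 'c', 'd'] -> ['d', 'b', 'e', 'c']
'e': index 2 in ['d', 'b', 'e', 'c'] -> ['e', 'd', 'b', 'c']
'd': index 1 in ['e', 'd', 'b', 'c'] -> ['d', 'e', 'b', 'c']
'd': index 0 in ['d', 'e', 'b', 'c'] -> ['d', 'e', 'b', 'c']
'c': index 3 in ['d', 'e', 'b', 'c'] -> ['c', 'd', 'e', 'b']


Output: [3, 1, 3, 2, 1, 0, 3]


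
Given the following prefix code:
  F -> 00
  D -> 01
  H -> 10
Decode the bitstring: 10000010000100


Decoding step by step:
Bits 10 -> H
Bits 00 -> F
Bits 00 -> F
Bits 10 -> H
Bits 00 -> F
Bits 01 -> D
Bits 00 -> F


Decoded message: HFFHFDF


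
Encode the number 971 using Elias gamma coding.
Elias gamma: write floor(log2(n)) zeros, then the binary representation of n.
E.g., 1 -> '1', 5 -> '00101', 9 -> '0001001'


num_bits = floor(log2(971)) + 1 = 10
leading_zeros = num_bits - 1 = 9
binary(971) = 1111001011

Elias gamma(971) = '000000000' + '1111001011' = 0000000001111001011 (19 bits)


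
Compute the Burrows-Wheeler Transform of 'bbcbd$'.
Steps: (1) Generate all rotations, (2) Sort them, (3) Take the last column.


Rotations (sorted):
  0: $bbcbd -> last char: d
  1: bbcbd$ -> last char: $
  2: bcbd$b -> last char: b
  3: bd$bbc -> last char: c
  4: cbd$bb -> last char: b
  5: d$bbcb -> last char: b


BWT = d$bcbb


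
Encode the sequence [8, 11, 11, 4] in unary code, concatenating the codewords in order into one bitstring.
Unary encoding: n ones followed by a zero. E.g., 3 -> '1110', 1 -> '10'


Encode each number as n ones followed by a terminating 0:
  8 -> 111111110 (9 bits)
  11 -> 111111111110 (12 bits)
  11 -> 111111111110 (12 bits)
  4 -> 11110 (5 bits)
Total length = 9 + 12 + 12 + 5 = 38 bits.

Unary([8, 11, 11, 4]) = 11111111011111111111011111111111011110 (38 bits)


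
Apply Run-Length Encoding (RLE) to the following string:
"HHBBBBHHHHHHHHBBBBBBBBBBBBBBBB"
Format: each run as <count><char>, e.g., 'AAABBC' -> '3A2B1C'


Scanning runs left to right:
  i=0: run of 'H' x 2 -> '2H'
  i=2: run of 'B' x 4 -> '4B'
  i=6: run of 'H' x 8 -> '8H'
  i=14: run of 'B' x 16 -> '16B'

RLE = 2H4B8H16B


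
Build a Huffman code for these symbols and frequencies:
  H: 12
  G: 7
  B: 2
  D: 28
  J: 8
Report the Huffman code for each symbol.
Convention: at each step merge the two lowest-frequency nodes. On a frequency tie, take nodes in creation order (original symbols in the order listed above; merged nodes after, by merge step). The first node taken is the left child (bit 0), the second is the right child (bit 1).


Huffman tree construction:
Step 1: Merge B(2) + G(7) = 9
Step 2: Merge J(8) + (B+G)(9) = 17
Step 3: Merge H(12) + (J+(B+G))(17) = 29
Step 4: Merge D(28) + (H+(J+(B+G)))(29) = 57
Read each symbol's code off the tree from the root (left child = 0, right child = 1).

Codes:
  H: 10 (length 2)
  G: 1111 (length 4)
  B: 1110 (length 4)
  D: 0 (length 1)
  J: 110 (length 3)
Average code length: 112/57 = 1.9649 bits/symbol


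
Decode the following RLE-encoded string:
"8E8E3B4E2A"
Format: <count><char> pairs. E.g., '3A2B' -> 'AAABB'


Expanding each <count><char> pair:
  8E -> 'EEEEEEEE'
  8E -> 'EEEEEEEE'
  3B -> 'BBB'
  4E -> 'EEEE'
  2A -> 'AA'

Decoded = EEEEEEEEEEEEEEEEBBBEEEEAA


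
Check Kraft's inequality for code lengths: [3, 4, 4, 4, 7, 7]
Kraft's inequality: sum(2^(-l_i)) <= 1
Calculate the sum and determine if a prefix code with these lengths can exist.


Sum = 2^(-3) + 2^(-4) + 2^(-4) + 2^(-4) + 2^(-7) + 2^(-7)
    = 0.125 + 0.0625 + 0.0625 + 0.0625 + 0.0078125 + 0.0078125
    = 42/128 = 0.328125
Since 0.328125 <= 1, Kraft's inequality IS satisfied.
A prefix code with these lengths CAN exist.

Kraft sum = 0.328125. Satisfied.


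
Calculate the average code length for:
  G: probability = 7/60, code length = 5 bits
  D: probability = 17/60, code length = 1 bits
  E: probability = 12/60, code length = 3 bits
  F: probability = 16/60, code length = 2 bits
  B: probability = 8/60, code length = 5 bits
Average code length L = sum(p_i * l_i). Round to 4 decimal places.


Weighted contributions p_i * l_i:
  G: (7/60) * 5 = 35/60
  D: (17/60) * 1 = 17/60
  E: (12/60) * 3 = 36/60
  F: (16/60) * 2 = 32/60
  B: (8/60) * 5 = 40/60
Sum = (35 + 17 + 36 + 32 + 40)/60 = 160/60

L = 160/60 = 2.6667 bits/symbol


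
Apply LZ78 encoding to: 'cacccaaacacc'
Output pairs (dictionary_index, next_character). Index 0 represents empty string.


LZ78 encoding steps:
Dictionary: {0: ''}
Step 1: w='' (idx 0), next='c' -> output (0, 'c'), add 'c' as idx 1
Step 2: w='' (idx 0), next='a' -> output (0, 'a'), add 'a' as idx 2
Step 3: w='c' (idx 1), next='c' -> output (1, 'c'), add 'cc' as idx 3
Step 4: w='c' (idx 1), next='a' -> output (1, 'a'), add 'ca' as idx 4
Step 5: w='a' (idx 2), next='a' -> output (2, 'a'), add 'aa' as idx 5
Step 6: w='ca' (idx 4), next='c' -> output (4, 'c'), add 'cac' as idx 6
Step 7: w='c' (idx 1), end of input -> output (1, '')


Encoded: [(0, 'c'), (0, 'a'), (1, 'c'), (1, 'a'), (2, 'a'), (4, 'c'), (1, '')]


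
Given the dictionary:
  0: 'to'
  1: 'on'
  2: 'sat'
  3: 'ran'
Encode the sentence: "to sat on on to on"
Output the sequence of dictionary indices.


Look up each word in the dictionary:
  'to' -> 0
  'sat' -> 2
  'on' -> 1
  'on' -> 1
  'to' -> 0
  'on' -> 1

Encoded: [0, 2, 1, 1, 0, 1]


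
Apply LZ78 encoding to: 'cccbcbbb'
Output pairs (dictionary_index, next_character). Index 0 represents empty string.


LZ78 encoding steps:
Dictionary: {0: ''}
Step 1: w='' (idx 0), next='c' -> output (0, 'c'), add 'c' as idx 1
Step 2: w='c' (idx 1), next='c' -> output (1, 'c'), add 'cc' as idx 2
Step 3: w='' (idx 0), next='b' -> output (0, 'b'), add 'b' as idx 3
Step 4: w='c' (idx 1), next='b' -> output (1, 'b'), add 'cb' as idx 4
Step 5: w='b' (idx 3), next='b' -> output (3, 'b'), add 'bb' as idx 5


Encoded: [(0, 'c'), (1, 'c'), (0, 'b'), (1, 'b'), (3, 'b')]


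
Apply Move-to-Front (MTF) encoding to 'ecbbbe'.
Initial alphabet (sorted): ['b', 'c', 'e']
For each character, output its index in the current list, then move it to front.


MTF encoding:
'e': index 2 in ['b', 'c', 'e'] -> ['e', 'b', 'c']
'c': index 2 in ['e', 'b', 'c'] -> ['c', 'e', 'b']
'b': index 2 in ['c', 'e', 'b'] -> ['b', 'c', 'e']
'b': index 0 in ['b', 'c', 'e'] -> ['b', 'c', 'e']
'b': index 0 in ['b', 'c', 'e'] -> ['b', 'c', 'e']
'e': index 2 in ['b', 'c', 'e'] -> ['e', 'b', 'c']


Output: [2, 2, 2, 0, 0, 2]


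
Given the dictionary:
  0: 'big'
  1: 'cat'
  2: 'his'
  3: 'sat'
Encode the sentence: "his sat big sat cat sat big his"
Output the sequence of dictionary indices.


Look up each word in the dictionary:
  'his' -> 2
  'sat' -> 3
  'big' -> 0
  'sat' -> 3
  'cat' -> 1
  'sat' -> 3
  'big' -> 0
  'his' -> 2

Encoded: [2, 3, 0, 3, 1, 3, 0, 2]


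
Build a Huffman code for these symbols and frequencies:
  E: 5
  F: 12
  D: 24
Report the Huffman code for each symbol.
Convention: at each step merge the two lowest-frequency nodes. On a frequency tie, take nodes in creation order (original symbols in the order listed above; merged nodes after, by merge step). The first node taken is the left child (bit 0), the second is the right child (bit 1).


Huffman tree construction:
Step 1: Merge E(5) + F(12) = 17
Step 2: Merge (E+F)(17) + D(24) = 41
Read each symbol's code off the tree from the root (left child = 0, right child = 1).

Codes:
  E: 00 (length 2)
  F: 01 (length 2)
  D: 1 (length 1)
Average code length: 58/41 = 1.4146 bits/symbol


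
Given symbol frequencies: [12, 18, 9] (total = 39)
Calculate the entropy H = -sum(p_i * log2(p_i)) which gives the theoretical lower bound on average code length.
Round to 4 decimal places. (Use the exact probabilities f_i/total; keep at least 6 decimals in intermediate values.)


Per-symbol terms -p_i * log2(p_i) with p_i = f_i/39:
  p = 12/39 = 0.307692: log2(p) = -1.700440, -p*log2(p) = 0.523212
  p = 18/39 = 0.461538: log2(p) = -1.115477, -p*log2(p) = 0.514836
  p = 9/39 = 0.230769: log2(p) = -2.115477, -p*log2(p) = 0.488187
H = 0.523212 + 0.514836 + 0.488187 = 1.526235

H = 1.5262 bits/symbol


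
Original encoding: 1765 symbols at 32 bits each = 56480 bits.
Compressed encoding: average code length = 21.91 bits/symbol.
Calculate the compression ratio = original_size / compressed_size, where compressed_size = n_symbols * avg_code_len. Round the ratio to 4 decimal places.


original_size = n_symbols * orig_bits = 1765 * 32 = 56480 bits
compressed_size = n_symbols * avg_code_len = 1765 * 21.91 = 38671.15 bits
ratio = original_size / compressed_size = 56480 / 38671.15 = 1.4605

Compression ratio = 1.4605


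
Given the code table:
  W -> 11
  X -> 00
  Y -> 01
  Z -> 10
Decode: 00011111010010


Decoding:
00 -> X
01 -> Y
11 -> W
11 -> W
01 -> Y
00 -> X
10 -> Z


Result: XYWWYXZ


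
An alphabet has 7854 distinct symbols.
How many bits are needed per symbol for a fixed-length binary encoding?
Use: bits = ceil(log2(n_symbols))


log2(7854) = 12.9392
Bracket: 2^12 = 4096 < 7854 <= 2^13 = 8192
So ceil(log2(7854)) = 13

bits = ceil(log2(7854)) = ceil(12.9392) = 13 bits


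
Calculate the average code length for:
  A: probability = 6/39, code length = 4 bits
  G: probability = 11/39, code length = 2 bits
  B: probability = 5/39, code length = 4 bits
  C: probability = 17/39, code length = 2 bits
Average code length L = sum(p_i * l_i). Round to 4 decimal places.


Weighted contributions p_i * l_i:
  A: (6/39) * 4 = 24/39
  G: (11/39) * 2 = 22/39
  B: (5/39) * 4 = 20/39
  C: (17/39) * 2 = 34/39
Sum = (24 + 22 + 20 + 34)/39 = 100/39

L = 100/39 = 2.5641 bits/symbol


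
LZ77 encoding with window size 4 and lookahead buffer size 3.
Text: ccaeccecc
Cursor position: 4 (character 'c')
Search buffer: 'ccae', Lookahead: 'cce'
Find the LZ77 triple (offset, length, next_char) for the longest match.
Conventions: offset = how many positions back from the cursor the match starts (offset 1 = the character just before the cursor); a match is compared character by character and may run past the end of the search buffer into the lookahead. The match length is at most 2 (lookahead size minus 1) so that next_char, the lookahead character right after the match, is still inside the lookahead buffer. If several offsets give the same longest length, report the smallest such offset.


Try each offset into the search buffer:
  offset=1 (pos 3, char 'e'): match length 0
  offset=2 (pos 2, char 'a'): match length 0
  offset=3 (pos 1, char 'c'): match length 1
  offset=4 (pos 0, char 'c'): match length 2
Longest match has length 2 at offset 4.
next_char = character at position 4 + 2 = 6 -> 'e'

Best match: offset=4, length=2 (matching 'cc' starting at position 0)
LZ77 triple: (4, 2, 'e')


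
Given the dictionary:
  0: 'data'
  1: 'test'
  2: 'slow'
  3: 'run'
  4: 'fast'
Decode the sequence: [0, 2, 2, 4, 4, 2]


Look up each index in the dictionary:
  0 -> 'data'
  2 -> 'slow'
  2 -> 'slow'
  4 -> 'fast'
  4 -> 'fast'
  2 -> 'slow'

Decoded: "data slow slow fast fast slow"


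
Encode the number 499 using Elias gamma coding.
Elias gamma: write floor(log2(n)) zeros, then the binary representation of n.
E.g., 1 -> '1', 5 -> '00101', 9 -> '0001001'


num_bits = floor(log2(499)) + 1 = 9
leading_zeros = num_bits - 1 = 8
binary(499) = 111110011

Elias gamma(499) = '00000000' + '111110011' = 00000000111110011 (17 bits)


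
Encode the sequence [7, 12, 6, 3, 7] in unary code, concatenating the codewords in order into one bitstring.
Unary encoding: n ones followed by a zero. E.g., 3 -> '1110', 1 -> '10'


Encode each number as n ones followed by a terminating 0:
  7 -> 11111110 (8 bits)
  12 -> 1111111111110 (13 bits)
  6 -> 1111110 (7 bits)
  3 -> 1110 (4 bits)
  7 -> 11111110 (8 bits)
Total length = 8 + 13 + 7 + 4 + 8 = 40 bits.

Unary([7, 12, 6, 3, 7]) = 1111111011111111111101111110111011111110 (40 bits)


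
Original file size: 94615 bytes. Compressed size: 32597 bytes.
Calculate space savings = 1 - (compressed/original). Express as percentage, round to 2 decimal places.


ratio = compressed/original = 32597/94615 = 0.344523
savings = 1 - ratio = 1 - 0.344523 = 0.655477
as a percentage: 0.655477 * 100 = 65.55%

Space savings = 1 - 32597/94615 = 65.55%


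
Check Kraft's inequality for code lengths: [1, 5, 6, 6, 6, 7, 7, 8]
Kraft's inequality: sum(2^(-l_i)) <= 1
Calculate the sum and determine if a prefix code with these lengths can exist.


Sum = 2^(-1) + 2^(-5) + 2^(-6) + 2^(-6) + 2^(-6) + 2^(-7) + 2^(-7) + 2^(-8)
    = 0.5 + 0.03125 + 0.015625 + 0.015625 + 0.015625 + 0.0078125 + 0.0078125 + 0.00390625
    = 153/256 = 0.59765625
Since 0.59765625 <= 1, Kraft's inequality IS satisfied.
A prefix code with these lengths CAN exist.

Kraft sum = 0.59765625. Satisfied.


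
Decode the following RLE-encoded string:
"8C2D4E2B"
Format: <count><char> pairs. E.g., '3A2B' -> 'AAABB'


Expanding each <count><char> pair:
  8C -> 'CCCCCCCC'
  2D -> 'DD'
  4E -> 'EEEE'
  2B -> 'BB'

Decoded = CCCCCCCCDDEEEEBB


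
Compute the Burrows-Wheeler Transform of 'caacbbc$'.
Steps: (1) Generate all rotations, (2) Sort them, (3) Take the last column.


Rotations (sorted):
  0: $caacbbc -> last char: c
  1: aacbbc$c -> last char: c
  2: acbbc$ca -> last char: a
  3: bbc$caac -> last char: c
  4: bc$caacb -> last char: b
  5: c$caacbb -> last char: b
  6: caacbbc$ -> last char: $
  7: cbbc$caa -> last char: a


BWT = ccacbb$a


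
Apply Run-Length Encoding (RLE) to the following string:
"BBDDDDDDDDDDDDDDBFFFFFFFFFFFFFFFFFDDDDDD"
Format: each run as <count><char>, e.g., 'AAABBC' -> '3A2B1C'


Scanning runs left to right:
  i=0: run of 'B' x 2 -> '2B'
  i=2: run of 'D' x 14 -> '14D'
  i=16: run of 'B' x 1 -> '1B'
  i=17: run of 'F' x 17 -> '17F'
  i=34: run of 'D' x 6 -> '6D'

RLE = 2B14D1B17F6D


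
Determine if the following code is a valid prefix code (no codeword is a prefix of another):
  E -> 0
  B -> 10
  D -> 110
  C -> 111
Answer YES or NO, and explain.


Checking each pair (does one codeword prefix another?):
  E='0' vs B='10': no prefix
  E='0' vs D='110': no prefix
  E='0' vs C='111': no prefix
  B='10' vs E='0': no prefix
  B='10' vs D='110': no prefix
  B='10' vs C='111': no prefix
  D='110' vs E='0': no prefix
  D='110' vs B='10': no prefix
  D='110' vs C='111': no prefix
  C='111' vs E='0': no prefix
  C='111' vs B='10': no prefix
  C='111' vs D='110': no prefix
No violation found over all pairs.

YES -- this is a valid prefix code. No codeword is a prefix of any other codeword.


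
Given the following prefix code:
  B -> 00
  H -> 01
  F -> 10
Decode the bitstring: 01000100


Decoding step by step:
Bits 01 -> H
Bits 00 -> B
Bits 01 -> H
Bits 00 -> B


Decoded message: HBHB


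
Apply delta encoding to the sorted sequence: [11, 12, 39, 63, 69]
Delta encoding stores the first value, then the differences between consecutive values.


First value: 11
Deltas:
  12 - 11 = 1
  39 - 12 = 27
  63 - 39 = 24
  69 - 63 = 6


Delta encoded: [11, 1, 27, 24, 6]


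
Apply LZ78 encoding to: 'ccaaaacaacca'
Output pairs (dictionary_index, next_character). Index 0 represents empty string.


LZ78 encoding steps:
Dictionary: {0: ''}
Step 1: w='' (idx 0), next='c' -> output (0, 'c'), add 'c' as idx 1
Step 2: w='c' (idx 1), next='a' -> output (1, 'a'), add 'ca' as idx 2
Step 3: w='' (idx 0), next='a' -> output (0, 'a'), add 'a' as idx 3
Step 4: w='a' (idx 3), next='a' -> output (3, 'a'), add 'aa' as idx 4
Step 5: w='ca' (idx 2), next='a' -> output (2, 'a'), add 'caa' as idx 5
Step 6: w='c' (idx 1), next='c' -> output (1, 'c'), add 'cc' as idx 6
Step 7: w='a' (idx 3), end of input -> output (3, '')


Encoded: [(0, 'c'), (1, 'a'), (0, 'a'), (3, 'a'), (2, 'a'), (1, 'c'), (3, '')]


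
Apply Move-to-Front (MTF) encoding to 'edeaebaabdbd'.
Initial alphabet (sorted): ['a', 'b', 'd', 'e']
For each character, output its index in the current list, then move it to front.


MTF encoding:
'e': index 3 in ['a', 'b', 'd', 'e'] -> ['e', 'a', 'b', 'd']
'd': index 3 in ['e', 'a', 'b', 'd'] -> ['d', 'e', 'a', 'b']
'e': index 1 in ['d', 'e', 'a', 'b'] -> ['e', 'd', 'a', 'b']
'a': index 2 in ['e', 'd', 'a', 'b'] -> ['a', 'e', 'd', 'b']
'e': index 1 in ['a', 'e', 'd', 'b'] -> ['e', 'a', 'd', 'b']
'b': index 3 in ['e', 'a', 'd', 'b'] -> ['b', 'e', 'a', 'd']
'a': index 2 in ['b', 'e', 'a', 'd'] -> ['a', 'b', 'e', 'd']
'a': index 0 in ['a', 'b', 'e', 'd'] -> ['a', 'b', 'e', 'd']
'b': index 1 in ['a', 'b', 'e', 'd'] -> ['b', 'a', 'e', 'd']
'd': index 3 in ['b', 'a', 'e', 'd'] -> ['d', 'b', 'a', 'e']
'b': index 1 in ['d', 'b', 'a', 'e'] -> ['b', 'd', 'a', 'e']
'd': index 1 in ['b', 'd', 'a', 'e'] -> ['d', 'b', 'a', 'e']


Output: [3, 3, 1, 2, 1, 3, 2, 0, 1, 3, 1, 1]


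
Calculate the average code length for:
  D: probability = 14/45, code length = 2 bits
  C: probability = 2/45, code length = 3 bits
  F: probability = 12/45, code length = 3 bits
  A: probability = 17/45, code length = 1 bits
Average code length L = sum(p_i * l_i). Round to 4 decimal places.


Weighted contributions p_i * l_i:
  D: (14/45) * 2 = 28/45
  C: (2/45) * 3 = 6/45
  F: (12/45) * 3 = 36/45
  A: (17/45) * 1 = 17/45
Sum = (28 + 6 + 36 + 17)/45 = 87/45

L = 87/45 = 1.9333 bits/symbol


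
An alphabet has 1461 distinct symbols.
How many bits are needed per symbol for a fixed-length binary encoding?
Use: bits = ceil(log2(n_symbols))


log2(1461) = 10.5127
Bracket: 2^10 = 1024 < 1461 <= 2^11 = 2048
So ceil(log2(1461)) = 11

bits = ceil(log2(1461)) = ceil(10.5127) = 11 bits


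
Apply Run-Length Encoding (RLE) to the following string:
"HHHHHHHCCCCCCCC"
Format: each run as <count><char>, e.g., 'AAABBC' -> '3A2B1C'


Scanning runs left to right:
  i=0: run of 'H' x 7 -> '7H'
  i=7: run of 'C' x 8 -> '8C'

RLE = 7H8C


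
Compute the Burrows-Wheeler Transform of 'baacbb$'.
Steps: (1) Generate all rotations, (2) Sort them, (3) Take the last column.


Rotations (sorted):
  0: $baacbb -> last char: b
  1: aacbb$b -> last char: b
  2: acbb$ba -> last char: a
  3: b$baacb -> last char: b
  4: baacbb$ -> last char: $
  5: bb$baac -> last char: c
  6: cbb$baa -> last char: a


BWT = bbab$ca


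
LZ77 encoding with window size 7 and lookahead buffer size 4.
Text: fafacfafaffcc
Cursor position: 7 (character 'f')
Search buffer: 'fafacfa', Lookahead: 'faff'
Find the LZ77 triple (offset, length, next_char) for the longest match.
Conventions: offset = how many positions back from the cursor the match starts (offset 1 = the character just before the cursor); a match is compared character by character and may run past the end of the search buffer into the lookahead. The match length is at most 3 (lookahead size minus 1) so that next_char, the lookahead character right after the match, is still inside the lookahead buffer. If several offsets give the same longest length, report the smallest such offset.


Try each offset into the search buffer:
  offset=1 (pos 6, char 'a'): match length 0
  offset=2 (pos 5, char 'f'): match length 3
  offset=3 (pos 4, char 'c'): match length 0
  offset=4 (pos 3, char 'a'): match length 0
  offset=5 (pos 2, char 'f'): match length 2
  offset=6 (pos 1, char 'a'): match length 0
  offset=7 (pos 0, char 'f'): match length 3
Longest match has length 3, found at offsets 2, 7; take the smallest, offset 2.
next_char = character at position 7 + 3 = 10 -> 'f'

Best match: offset=2, length=3 (matching 'faf' starting at position 5)
LZ77 triple: (2, 3, 'f')


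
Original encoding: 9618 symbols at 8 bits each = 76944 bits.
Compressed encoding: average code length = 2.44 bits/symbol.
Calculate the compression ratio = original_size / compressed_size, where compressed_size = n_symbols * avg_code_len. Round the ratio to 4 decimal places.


original_size = n_symbols * orig_bits = 9618 * 8 = 76944 bits
compressed_size = n_symbols * avg_code_len = 9618 * 2.44 = 23467.92 bits
ratio = original_size / compressed_size = 76944 / 23467.92 = 3.2787

Compression ratio = 3.2787


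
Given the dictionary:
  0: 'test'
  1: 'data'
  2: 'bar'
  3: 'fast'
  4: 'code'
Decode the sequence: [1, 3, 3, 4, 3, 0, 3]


Look up each index in the dictionary:
  1 -> 'data'
  3 -> 'fast'
  3 -> 'fast'
  4 -> 'code'
  3 -> 'fast'
  0 -> 'test'
  3 -> 'fast'

Decoded: "data fast fast code fast test fast"


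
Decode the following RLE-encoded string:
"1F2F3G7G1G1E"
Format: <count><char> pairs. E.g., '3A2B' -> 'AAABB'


Expanding each <count><char> pair:
  1F -> 'F'
  2F -> 'FF'
  3G -> 'GGG'
  7G -> 'GGGGGGG'
  1G -> 'G'
  1E -> 'E'

Decoded = FFFGGGGGGGGGGGE


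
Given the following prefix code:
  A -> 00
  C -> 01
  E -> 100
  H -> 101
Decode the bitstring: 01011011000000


Decoding step by step:
Bits 01 -> C
Bits 01 -> C
Bits 101 -> H
Bits 100 -> E
Bits 00 -> A
Bits 00 -> A


Decoded message: CCHEAA


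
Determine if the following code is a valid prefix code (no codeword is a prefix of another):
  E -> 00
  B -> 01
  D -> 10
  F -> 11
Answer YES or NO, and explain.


Checking each pair (does one codeword prefix another?):
  E='00' vs B='01': no prefix
  E='00' vs D='10': no prefix
  E='00' vs F='11': no prefix
  B='01' vs E='00': no prefix
  B='01' vs D='10': no prefix
  B='01' vs F='11': no prefix
  D='10' vs E='00': no prefix
  D='10' vs B='01': no prefix
  D='10' vs F='11': no prefix
  F='11' vs E='00': no prefix
  F='11' vs B='01': no prefix
  F='11' vs D='10': no prefix
No violation found over all pairs.

YES -- this is a valid prefix code. No codeword is a prefix of any other codeword.


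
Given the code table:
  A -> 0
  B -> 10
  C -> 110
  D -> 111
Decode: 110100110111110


Decoding:
110 -> C
10 -> B
0 -> A
110 -> C
111 -> D
110 -> C


Result: CBACDC


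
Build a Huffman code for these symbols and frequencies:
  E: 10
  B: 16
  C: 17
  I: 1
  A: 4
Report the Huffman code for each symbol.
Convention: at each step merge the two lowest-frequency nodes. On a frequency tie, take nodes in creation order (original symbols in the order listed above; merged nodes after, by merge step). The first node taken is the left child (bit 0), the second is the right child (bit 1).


Huffman tree construction:
Step 1: Merge I(1) + A(4) = 5
Step 2: Merge (I+A)(5) + E(10) = 15
Step 3: Merge ((I+A)+E)(15) + B(16) = 31
Step 4: Merge C(17) + (((I+A)+E)+B)(31) = 48
Read each symbol's code off the tree from the root (left child = 0, right child = 1).

Codes:
  E: 101 (length 3)
  B: 11 (length 2)
  C: 0 (length 1)
  I: 1000 (length 4)
  A: 1001 (length 4)
Average code length: 99/48 = 2.0625 bits/symbol


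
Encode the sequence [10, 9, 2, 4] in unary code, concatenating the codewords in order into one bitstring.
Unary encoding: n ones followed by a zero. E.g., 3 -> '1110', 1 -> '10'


Encode each number as n ones followed by a terminating 0:
  10 -> 11111111110 (11 bits)
  9 -> 1111111110 (10 bits)
  2 -> 110 (3 bits)
  4 -> 11110 (5 bits)
Total length = 11 + 10 + 3 + 5 = 29 bits.

Unary([10, 9, 2, 4]) = 11111111110111111111011011110 (29 bits)


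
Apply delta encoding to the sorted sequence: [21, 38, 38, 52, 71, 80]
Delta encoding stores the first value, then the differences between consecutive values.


First value: 21
Deltas:
  38 - 21 = 17
  38 - 38 = 0
  52 - 38 = 14
  71 - 52 = 19
  80 - 71 = 9


Delta encoded: [21, 17, 0, 14, 19, 9]


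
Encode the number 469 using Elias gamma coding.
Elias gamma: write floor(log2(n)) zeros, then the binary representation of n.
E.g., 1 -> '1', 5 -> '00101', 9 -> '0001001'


num_bits = floor(log2(469)) + 1 = 9
leading_zeros = num_bits - 1 = 8
binary(469) = 111010101

Elias gamma(469) = '00000000' + '111010101' = 00000000111010101 (17 bits)


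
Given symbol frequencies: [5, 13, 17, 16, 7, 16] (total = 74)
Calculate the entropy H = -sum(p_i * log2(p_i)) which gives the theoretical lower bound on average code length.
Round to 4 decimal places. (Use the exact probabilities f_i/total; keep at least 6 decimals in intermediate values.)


Per-symbol terms -p_i * log2(p_i) with p_i = f_i/74:
  p = 5/74 = 0.067568: log2(p) = -3.887525, -p*log2(p) = 0.262671
  p = 13/74 = 0.175676: log2(p) = -2.509014, -p*log2(p) = 0.440773
  p = 17/74 = 0.229730: log2(p) = -2.121991, -p*log2(p) = 0.487484
  p = 16/74 = 0.216216: log2(p) = -2.209453, -p*log2(p) = 0.477720
  p = 7/74 = 0.094595: log2(p) = -3.402098, -p*log2(p) = 0.321820
  p = 16/74 = 0.216216: log2(p) = -2.209453, -p*log2(p) = 0.477720
H = 0.262671 + 0.440773 + 0.487484 + 0.477720 + 0.321820 + 0.477720 = 2.468188

H = 2.4682 bits/symbol


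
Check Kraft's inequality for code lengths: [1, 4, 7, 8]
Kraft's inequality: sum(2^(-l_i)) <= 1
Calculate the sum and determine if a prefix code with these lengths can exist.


Sum = 2^(-1) + 2^(-4) + 2^(-7) + 2^(-8)
    = 0.5 + 0.0625 + 0.0078125 + 0.00390625
    = 147/256 = 0.57421875
Since 0.57421875 <= 1, Kraft's inequality IS satisfied.
A prefix code with these lengths CAN exist.

Kraft sum = 0.57421875. Satisfied.


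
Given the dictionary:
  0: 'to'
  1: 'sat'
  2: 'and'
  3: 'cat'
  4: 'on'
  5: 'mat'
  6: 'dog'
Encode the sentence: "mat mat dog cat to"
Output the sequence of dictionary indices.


Look up each word in the dictionary:
  'mat' -> 5
  'mat' -> 5
  'dog' -> 6
  'cat' -> 3
  'to' -> 0

Encoded: [5, 5, 6, 3, 0]
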